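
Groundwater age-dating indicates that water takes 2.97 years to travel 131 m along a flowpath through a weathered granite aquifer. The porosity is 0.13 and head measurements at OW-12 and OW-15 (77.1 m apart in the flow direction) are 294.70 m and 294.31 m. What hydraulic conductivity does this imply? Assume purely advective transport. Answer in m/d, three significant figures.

Hydraulic gradient i = (294.70 − 294.31) / 77.1 = 0.39 / 77.1 = 0.005058
t = 2.97 years = 1084 d
v = L / t = 131 / 1084 = 0.1208 m/d
K = v · n / i = 0.1208 × 0.13 / 0.005058 = 3.11 m/d

3.11 m/d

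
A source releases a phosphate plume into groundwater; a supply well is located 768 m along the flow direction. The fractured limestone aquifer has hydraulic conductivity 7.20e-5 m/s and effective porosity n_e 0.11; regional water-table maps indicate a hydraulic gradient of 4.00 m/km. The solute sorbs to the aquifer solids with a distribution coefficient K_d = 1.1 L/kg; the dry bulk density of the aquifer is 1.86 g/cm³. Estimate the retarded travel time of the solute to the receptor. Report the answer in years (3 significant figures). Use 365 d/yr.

182 years

K = 7.20e-5 m/s × 86400 s/d = 6.221 m/d
Darcy flux q = K·i = 6.221 × 0.0040 = 0.02488 m/d
Average linear velocity = 0.02488 / 0.11 = 0.2262 m/d
Retardation R = 1 + ρ_b·K_d/n = 1 + 1.86×1.1/0.11 = 19.60
Contaminant velocity v_c = v/R = 0.2262/19.60 = 0.01154 m/d
t = L/v_c = 768/0.01154 = 66540 d
   = 66540/365 = 182 yr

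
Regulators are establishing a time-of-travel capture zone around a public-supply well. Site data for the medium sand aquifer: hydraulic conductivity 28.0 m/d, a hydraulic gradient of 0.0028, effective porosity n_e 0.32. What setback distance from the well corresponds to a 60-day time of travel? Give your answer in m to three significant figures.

Specific discharge q = 28.0 × 0.0028 = 0.07840 m/d
v = Ki/n = 28.0·0.0028/0.32 = 0.2450 m/d
L = v × T = 0.2450 × 60 = 14.70 m

14.7 m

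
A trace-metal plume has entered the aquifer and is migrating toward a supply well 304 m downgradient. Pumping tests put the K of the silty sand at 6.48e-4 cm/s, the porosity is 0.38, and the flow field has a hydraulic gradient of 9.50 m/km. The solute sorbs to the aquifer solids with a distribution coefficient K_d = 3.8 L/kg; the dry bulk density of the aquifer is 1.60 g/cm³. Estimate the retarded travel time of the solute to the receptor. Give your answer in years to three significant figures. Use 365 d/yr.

K = 6.48e-4 cm/s × 864 = 0.5599 m/d
q = Ki = 0.5599 × 0.0095 = 0.005319 m/d
v = Ki/n = 0.5599·0.0095/0.38 = 0.01400 m/d
Retardation R = 1 + ρ_b·K_d/n = 1 + 1.60×3.8/0.38 = 17.00
Contaminant velocity v_c = v/R = 0.01400/17.00 = 8.233e-4 m/d
t = L/v_c = 304/8.233e-4 = 369200 d
   = 369200/365 = 1010 yr

1010 years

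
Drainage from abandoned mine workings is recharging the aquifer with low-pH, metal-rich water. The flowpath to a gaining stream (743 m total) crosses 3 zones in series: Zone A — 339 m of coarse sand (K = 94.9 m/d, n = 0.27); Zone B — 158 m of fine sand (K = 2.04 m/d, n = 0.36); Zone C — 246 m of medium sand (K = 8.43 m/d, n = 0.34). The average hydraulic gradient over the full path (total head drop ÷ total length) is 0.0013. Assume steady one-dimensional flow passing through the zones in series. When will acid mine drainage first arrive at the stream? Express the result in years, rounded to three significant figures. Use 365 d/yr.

Steady 1-D flow in series ⇒ the Darcy flux q is identical in every zone and the zone head losses add (resistances L/K in series).
Σ(L/K) = 339/94.9 + 158/2.04 + 246/8.43 = 3.572 + 77.45 + 29.18 = 110.2 d
K_eq = L_total / Σ(L/K) = 743 / 110.2 = 6.742 m/d
q = K_eq · i = 6.742 × 0.0013 = 0.008765 m/d (same in every zone)
Zone A: v = q/n = 0.008765/0.27 = 0.03246 m/d → t_A = 339/0.03246 = 10440 d
Zone B: v = q/n = 0.008765/0.36 = 0.02435 m/d → t_B = 158/0.02435 = 6490 d
Zone C: v = q/n = 0.008765/0.34 = 0.02578 m/d → t_C = 246/0.02578 = 9543 d
Total t = 10440 + 6490 + 9543 = 26480 d
   = 26480 / 365 = 72.5 yr

72.5 years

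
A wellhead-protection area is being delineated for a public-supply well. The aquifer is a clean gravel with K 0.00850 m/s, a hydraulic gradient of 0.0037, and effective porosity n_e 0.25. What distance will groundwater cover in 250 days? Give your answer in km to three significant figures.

2.72 km

K = 0.00850 m/s × 86400 s/d = 734.4 m/d
q = Ki = 734.4 × 0.0037 = 2.717 m/d
Seepage velocity v = q / n = 2.717 / 0.25 = 10.87 m/d
L = v × T = 10.87 × 250 = 2717 m
   = 2.72 km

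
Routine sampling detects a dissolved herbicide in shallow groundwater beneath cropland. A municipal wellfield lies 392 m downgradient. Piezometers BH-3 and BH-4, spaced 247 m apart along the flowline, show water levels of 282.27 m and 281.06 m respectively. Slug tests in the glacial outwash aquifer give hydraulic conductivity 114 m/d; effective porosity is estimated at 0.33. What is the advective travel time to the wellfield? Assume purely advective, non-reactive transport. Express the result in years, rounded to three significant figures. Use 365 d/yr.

Hydraulic gradient i = (282.27 − 281.06) / 247 = 1.21 / 247 = 0.004899
Specific discharge q = 114 × 0.004899 = 0.5585 m/d
Average linear velocity = 0.5585 / 0.33 = 1.692 m/d
t = L / v = 392 / 1.692 = 231.6 d
   = 231.6 / 365 = 0.635 yr

0.635 years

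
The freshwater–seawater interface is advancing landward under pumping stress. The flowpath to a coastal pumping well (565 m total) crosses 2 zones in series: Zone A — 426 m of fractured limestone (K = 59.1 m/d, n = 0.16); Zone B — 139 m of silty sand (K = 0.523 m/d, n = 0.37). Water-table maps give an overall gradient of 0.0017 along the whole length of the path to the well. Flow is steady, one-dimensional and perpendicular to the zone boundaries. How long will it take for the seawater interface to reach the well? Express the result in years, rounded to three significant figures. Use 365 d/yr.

Steady 1-D flow in series ⇒ the Darcy flux q is identical in every zone and the zone head losses add (resistances L/K in series).
Σ(L/K) = 426/59.1 + 139/0.523 = 7.208 + 265.8 = 273.0 d
K_eq = L_total / Σ(L/K) = 565 / 273.0 = 2.070 m/d
q = K_eq · i = 2.070 × 0.0017 = 0.003519 m/d (same in every zone)
Zone A: v = q/n = 0.003519/0.16 = 0.02199 m/d → t_A = 426/0.02199 = 19370 d
Zone B: v = q/n = 0.003519/0.37 = 0.009510 m/d → t_B = 139/0.009510 = 14620 d
Total t = 19370 + 14620 = 33990 d
   = 33990 / 365 = 93.1 yr

93.1 years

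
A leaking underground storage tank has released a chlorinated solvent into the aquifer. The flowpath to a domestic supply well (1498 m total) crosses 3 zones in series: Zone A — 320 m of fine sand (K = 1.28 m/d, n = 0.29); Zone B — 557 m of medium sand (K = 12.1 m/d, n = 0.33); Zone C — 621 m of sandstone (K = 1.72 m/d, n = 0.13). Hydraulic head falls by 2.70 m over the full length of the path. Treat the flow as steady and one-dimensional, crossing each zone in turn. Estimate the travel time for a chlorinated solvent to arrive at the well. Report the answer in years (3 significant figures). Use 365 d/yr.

Continuity: the same q passes through each zone, so ΔH = q·Σ(L_j/K_j) — the zones act as resistances in series.
Σ(L/K) = 320/1.28 + 557/12.1 + 621/1.72 = 250.0 + 46.03 + 361.0 = 657.1 d
q = ΔH / Σ(L/K) = 2.70 / 657.1 = 0.004109 m/d (same in every zone)
Zone A: v = q/n = 0.004109/0.29 = 0.01417 m/d → t_A = 320/0.01417 = 22580 d
Zone B: v = q/n = 0.004109/0.33 = 0.01245 m/d → t_B = 557/0.01245 = 44730 d
Zone C: v = q/n = 0.004109/0.13 = 0.03161 m/d → t_C = 621/0.03161 = 19650 d
Total t = 22580 + 44730 + 19650 = 86960 d
   = 86960 / 365 = 238 yr

238 years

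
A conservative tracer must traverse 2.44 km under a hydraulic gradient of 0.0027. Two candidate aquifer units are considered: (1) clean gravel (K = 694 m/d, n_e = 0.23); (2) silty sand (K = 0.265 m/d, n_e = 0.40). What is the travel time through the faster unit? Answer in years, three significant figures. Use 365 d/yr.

0.821 years

Unit 1 (clean gravel): v = 694×0.0027/0.23 = 8.147 m/d, t = 2440/8.147 = 299.5 d
Unit 2 (silty sand): v = 0.265×0.0027/0.40 = 0.001789 m/d, t = 2440/0.001789 = 1.364e6 d
Faster: 299.5 d / 365 = 0.821 yr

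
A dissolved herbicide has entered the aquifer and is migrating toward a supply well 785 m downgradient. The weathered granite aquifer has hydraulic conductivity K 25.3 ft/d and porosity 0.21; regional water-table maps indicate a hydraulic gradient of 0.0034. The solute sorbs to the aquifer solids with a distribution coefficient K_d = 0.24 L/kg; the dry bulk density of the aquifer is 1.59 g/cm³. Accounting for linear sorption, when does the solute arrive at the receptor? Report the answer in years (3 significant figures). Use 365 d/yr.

48.5 years

K = 25.3 ft/d × 0.3048 = 7.711 m/d
Darcy flux q = K·i = 7.711 × 0.0034 = 0.02622 m/d
Seepage velocity v = q / n = 0.02622 / 0.21 = 0.1249 m/d
Retardation R = 1 + ρ_b·K_d/n = 1 + 1.59×0.24/0.21 = 2.817
Contaminant velocity v_c = v/R = 0.1249/2.817 = 0.04432 m/d
t = L/v_c = 785/0.04432 = 17710 d
   = 17710/365 = 48.5 yr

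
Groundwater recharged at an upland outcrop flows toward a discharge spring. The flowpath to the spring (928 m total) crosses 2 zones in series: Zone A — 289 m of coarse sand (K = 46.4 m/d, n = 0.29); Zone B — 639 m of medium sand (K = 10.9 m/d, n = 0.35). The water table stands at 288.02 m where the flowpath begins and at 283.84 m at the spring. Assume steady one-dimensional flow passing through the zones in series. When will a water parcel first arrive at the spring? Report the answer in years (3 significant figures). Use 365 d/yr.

13.1 years

Total head drop ΔH = 288.02 − 283.84 = 4.18 m
Steady 1-D flow in series ⇒ the Darcy flux q is identical in every zone and the zone head losses add (resistances L/K in series).
Σ(L/K) = 289/46.4 + 639/10.9 = 6.228 + 58.62 = 64.85 d
q = ΔH / Σ(L/K) = 4.18 / 64.85 = 0.06445 m/d (same in every zone)
Zone A: v = q/n = 0.06445/0.29 = 0.2223 m/d → t_A = 289/0.2223 = 1300 d
Zone B: v = q/n = 0.06445/0.35 = 0.1842 m/d → t_B = 639/0.1842 = 3470 d
Total t = 1300 + 3470 = 4770 d
   = 4770 / 365 = 13.1 yr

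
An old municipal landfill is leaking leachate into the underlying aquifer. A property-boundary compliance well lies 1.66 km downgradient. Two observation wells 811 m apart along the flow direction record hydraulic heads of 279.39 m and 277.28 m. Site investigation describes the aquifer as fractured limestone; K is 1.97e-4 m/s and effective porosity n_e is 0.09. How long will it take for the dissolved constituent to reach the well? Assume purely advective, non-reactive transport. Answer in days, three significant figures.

3370 days

Hydraulic gradient i = (279.39 − 277.28) / 811 = 2.11 / 811 = 0.002602
K = 1.97e-4 m/s × 86400 s/d = 17.02 m/d
q = Ki = 17.02 × 0.002602 = 0.04428 m/d
Average linear velocity = 0.04428 / 0.09 = 0.4920 m/d
L = 1.66 km = 1660 m
t = L / v = 1660 / 0.4920 = 3374 d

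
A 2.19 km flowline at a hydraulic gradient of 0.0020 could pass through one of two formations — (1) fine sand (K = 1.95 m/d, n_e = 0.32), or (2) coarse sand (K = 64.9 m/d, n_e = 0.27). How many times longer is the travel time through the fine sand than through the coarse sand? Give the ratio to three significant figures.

39.4

Unit 1 (fine sand): v = 1.95×0.0020/0.32 = 0.01219 m/d, t = 2190/0.01219 = 179700 d
Unit 2 (coarse sand): v = 64.9×0.0020/0.27 = 0.4807 m/d, t = 2190/0.4807 = 4555 d
t(fine sand) / t(coarse sand) = 179700/4555 = 39.4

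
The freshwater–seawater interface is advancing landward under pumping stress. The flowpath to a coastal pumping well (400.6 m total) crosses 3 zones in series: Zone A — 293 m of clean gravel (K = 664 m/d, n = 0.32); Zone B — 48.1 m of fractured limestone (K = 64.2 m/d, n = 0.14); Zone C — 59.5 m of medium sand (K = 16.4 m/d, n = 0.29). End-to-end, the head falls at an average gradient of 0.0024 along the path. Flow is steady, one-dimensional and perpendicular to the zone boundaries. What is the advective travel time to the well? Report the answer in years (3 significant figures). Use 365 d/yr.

Steady 1-D flow in series ⇒ the Darcy flux q is identical in every zone and the zone head losses add (resistances L/K in series).
Σ(L/K) = 293/664 + 48.1/64.2 + 59.5/16.4 = 0.4413 + 0.7492 + 3.628 = 4.819 d
K_eq = L_total / Σ(L/K) = 400.6 / 4.819 = 83.14 m/d
q = K_eq · i = 83.14 × 0.0024 = 0.1995 m/d (same in every zone)
Zone A: v = q/n = 0.1995/0.32 = 0.6235 m/d → t_A = 293/0.6235 = 469.9 d
Zone B: v = q/n = 0.1995/0.14 = 1.425 m/d → t_B = 48.1/1.425 = 33.75 d
Zone C: v = q/n = 0.1995/0.29 = 0.6880 m/d → t_C = 59.5/0.6880 = 86.48 d
Total t = 469.9 + 33.75 + 86.48 = 590.1 d
   = 590.1 / 365 = 1.62 yr

1.62 years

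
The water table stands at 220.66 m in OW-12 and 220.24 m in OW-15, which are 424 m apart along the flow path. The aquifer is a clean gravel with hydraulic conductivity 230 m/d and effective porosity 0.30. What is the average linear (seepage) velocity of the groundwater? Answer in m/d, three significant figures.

0.759 m/d

Hydraulic gradient i = (220.66 − 220.24) / 424 = 0.42 / 424 = 9.906e-4
Specific discharge q = 230 × 9.906e-4 = 0.2278 m/d
Seepage velocity v = q / n = 0.2278 / 0.30 = 0.7594 m/d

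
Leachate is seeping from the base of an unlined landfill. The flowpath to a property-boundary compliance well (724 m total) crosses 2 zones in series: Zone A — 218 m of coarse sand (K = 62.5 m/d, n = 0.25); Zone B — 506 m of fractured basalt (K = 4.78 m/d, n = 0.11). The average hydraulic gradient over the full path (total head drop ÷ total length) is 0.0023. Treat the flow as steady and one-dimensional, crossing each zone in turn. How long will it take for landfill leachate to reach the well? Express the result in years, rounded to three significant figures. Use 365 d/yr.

Continuity: the same q passes through each zone, so ΔH = q·Σ(L_j/K_j) — the zones act as resistances in series.
Σ(L/K) = 218/62.5 + 506/4.78 = 3.488 + 105.9 = 109.3 d
K_eq = L_total / Σ(L/K) = 724 / 109.3 = 6.621 m/d
q = K_eq · i = 6.621 × 0.0023 = 0.01523 m/d (same in every zone)
Zone A: v = q/n = 0.01523/0.25 = 0.06092 m/d → t_A = 218/0.06092 = 3579 d
Zone B: v = q/n = 0.01523/0.11 = 0.1384 m/d → t_B = 506/0.1384 = 3655 d
Total t = 3579 + 3655 = 7234 d
   = 7234 / 365 = 19.8 yr

19.8 years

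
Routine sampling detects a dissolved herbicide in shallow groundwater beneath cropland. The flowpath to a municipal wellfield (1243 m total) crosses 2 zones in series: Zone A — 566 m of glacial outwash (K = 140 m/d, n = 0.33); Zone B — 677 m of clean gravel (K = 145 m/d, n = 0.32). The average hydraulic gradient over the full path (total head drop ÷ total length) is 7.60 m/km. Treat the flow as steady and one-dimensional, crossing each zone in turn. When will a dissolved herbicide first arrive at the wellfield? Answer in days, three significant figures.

372 days

Steady 1-D flow in series ⇒ the Darcy flux q is identical in every zone and the zone head losses add (resistances L/K in series).
Σ(L/K) = 566/140 + 677/145 = 4.043 + 4.669 = 8.712 d
K_eq = L_total / Σ(L/K) = 1243 / 8.712 = 142.7 m/d
q = K_eq · i = 142.7 × 0.0076 = 1.084 m/d (same in every zone)
Zone A: v = q/n = 1.084/0.33 = 3.286 m/d → t_A = 566/3.286 = 172.2 d
Zone B: v = q/n = 1.084/0.32 = 3.389 m/d → t_B = 677/3.389 = 199.8 d
Total t = 172.2 + 199.8 = 372.0 d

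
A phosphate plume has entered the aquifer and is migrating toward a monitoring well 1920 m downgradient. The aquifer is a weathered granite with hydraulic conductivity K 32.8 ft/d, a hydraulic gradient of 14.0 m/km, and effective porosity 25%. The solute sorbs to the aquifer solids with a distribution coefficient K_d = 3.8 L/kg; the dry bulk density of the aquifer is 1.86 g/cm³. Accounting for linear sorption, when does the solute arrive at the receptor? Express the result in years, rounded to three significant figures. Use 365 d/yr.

275 years

K = 32.8 ft/d × 0.3048 = 9.997 m/d
Darcy flux q = K·i = 9.997 × 0.014 = 0.1400 m/d
Average linear velocity = 0.1400 / 0.25 = 0.5599 m/d
Retardation R = 1 + ρ_b·K_d/n = 1 + 1.86×3.8/0.25 = 29.27
Contaminant velocity v_c = v/R = 0.5599/29.27 = 0.01913 m/d
t = L/v_c = 1920/0.01913 = 100400 d
   = 100400/365 = 275 yr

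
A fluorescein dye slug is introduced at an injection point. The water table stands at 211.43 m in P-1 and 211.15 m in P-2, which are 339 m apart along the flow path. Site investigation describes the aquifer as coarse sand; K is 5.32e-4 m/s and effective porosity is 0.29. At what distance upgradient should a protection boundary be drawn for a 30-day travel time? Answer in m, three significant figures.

3.93 m

Hydraulic gradient i = (211.43 − 211.15) / 339 = 0.28 / 339 = 8.260e-4
K = 5.32e-4 m/s × 86400 s/d = 45.96 m/d
Darcy flux q = K·i = 45.96 × 8.260e-4 = 0.03797 m/d
v = Ki/n = 45.96·8.260e-4/0.29 = 0.1309 m/d
L = v × T = 0.1309 × 30 = 3.927 m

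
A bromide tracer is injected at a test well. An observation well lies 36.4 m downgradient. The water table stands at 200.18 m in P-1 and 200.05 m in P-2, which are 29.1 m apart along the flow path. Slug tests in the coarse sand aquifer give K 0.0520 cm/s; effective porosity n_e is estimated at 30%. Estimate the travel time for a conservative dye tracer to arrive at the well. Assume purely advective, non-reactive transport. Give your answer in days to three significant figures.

Hydraulic gradient i = (200.18 − 200.05) / 29.1 = 0.13 / 29.1 = 0.004467
K = 0.0520 cm/s × 864 = 44.93 m/d
Specific discharge q = 44.93 × 0.004467 = 0.2007 m/d
v_s = q/n_e = 0.2007/0.30 = 0.6690 m/d
t = L / v = 36.4 / 0.6690 = 54.41 d

54.4 days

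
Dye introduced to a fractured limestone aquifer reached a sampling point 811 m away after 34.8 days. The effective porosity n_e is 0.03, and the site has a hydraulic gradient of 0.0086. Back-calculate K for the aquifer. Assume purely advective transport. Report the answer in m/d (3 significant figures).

81.3 m/d

v = L / t = 811 / 34.8 = 23.30 m/d
K = v · n / i = 23.30 × 0.03 / 0.0086 = 81.3 m/d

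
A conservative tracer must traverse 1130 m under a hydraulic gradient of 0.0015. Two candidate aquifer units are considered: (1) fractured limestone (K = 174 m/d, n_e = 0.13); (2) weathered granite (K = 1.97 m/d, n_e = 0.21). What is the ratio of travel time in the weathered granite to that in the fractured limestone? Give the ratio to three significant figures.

143

Unit 1 (fractured limestone): v = 174×0.0015/0.13 = 2.008 m/d, t = 1130/2.008 = 562.8 d
Unit 2 (weathered granite): v = 1.97×0.0015/0.21 = 0.01407 m/d, t = 1130/0.01407 = 80300 d
t(weathered granite) / t(fractured limestone) = 80300/562.8 = 143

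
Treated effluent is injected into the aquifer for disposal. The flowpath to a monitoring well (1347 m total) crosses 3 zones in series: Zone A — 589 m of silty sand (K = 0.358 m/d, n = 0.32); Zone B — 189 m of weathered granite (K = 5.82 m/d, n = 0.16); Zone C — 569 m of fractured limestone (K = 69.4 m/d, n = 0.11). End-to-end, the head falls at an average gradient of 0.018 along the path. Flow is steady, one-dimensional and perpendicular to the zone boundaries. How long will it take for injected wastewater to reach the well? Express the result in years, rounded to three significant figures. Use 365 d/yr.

53.6 years

Steady 1-D flow in series ⇒ the Darcy flux q is identical in every zone and the zone head losses add (resistances L/K in series).
Σ(L/K) = 589/0.358 + 189/5.82 + 569/69.4 = 1645 + 32.47 + 8.199 = 1686 d
K_eq = L_total / Σ(L/K) = 1347 / 1686 = 0.7990 m/d
q = K_eq · i = 0.7990 × 0.018 = 0.01438 m/d (same in every zone)
Zone A: v = q/n = 0.01438/0.32 = 0.04494 m/d → t_A = 589/0.04494 = 13110 d
Zone B: v = q/n = 0.01438/0.16 = 0.08988 m/d → t_B = 189/0.08988 = 2103 d
Zone C: v = q/n = 0.01438/0.11 = 0.1307 m/d → t_C = 569/0.1307 = 4352 d
Total t = 13110 + 2103 + 4352 = 19560 d
   = 19560 / 365 = 53.6 yr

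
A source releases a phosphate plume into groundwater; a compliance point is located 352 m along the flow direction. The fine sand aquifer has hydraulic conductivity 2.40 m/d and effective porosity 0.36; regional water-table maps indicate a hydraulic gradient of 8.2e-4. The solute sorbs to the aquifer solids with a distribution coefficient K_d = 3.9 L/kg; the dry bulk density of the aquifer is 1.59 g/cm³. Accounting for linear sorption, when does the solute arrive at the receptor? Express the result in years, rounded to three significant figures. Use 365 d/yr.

Specific discharge q = 2.40 × 8.2e-4 = 0.001968 m/d
Average linear velocity = 0.001968 / 0.36 = 0.005467 m/d
Retardation R = 1 + ρ_b·K_d/n = 1 + 1.59×3.9/0.36 = 18.23
Contaminant velocity v_c = v/R = 0.005467/18.23 = 3.000e-4 m/d
t = L/v_c = 352/3.000e-4 = 1.174e6 d
   = 1.174e6/365 = 3220 yr

3220 years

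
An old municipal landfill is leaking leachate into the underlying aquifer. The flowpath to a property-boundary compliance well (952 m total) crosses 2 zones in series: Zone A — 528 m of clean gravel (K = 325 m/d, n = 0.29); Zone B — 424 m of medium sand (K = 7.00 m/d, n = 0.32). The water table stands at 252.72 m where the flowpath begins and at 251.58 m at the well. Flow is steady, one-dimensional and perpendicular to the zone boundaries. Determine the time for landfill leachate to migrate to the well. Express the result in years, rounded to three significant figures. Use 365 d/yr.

43.2 years

Total head drop ΔH = 252.72 − 251.58 = 1.14 m
Steady 1-D flow in series ⇒ the Darcy flux q is identical in every zone and the zone head losses add (resistances L/K in series).
Σ(L/K) = 528/325 + 424/7.00 = 1.625 + 60.57 = 62.20 d
q = ΔH / Σ(L/K) = 1.14 / 62.20 = 0.01833 m/d (same in every zone)
Zone A: v = q/n = 0.01833/0.29 = 0.06320 m/d → t_A = 528/0.06320 = 8354 d
Zone B: v = q/n = 0.01833/0.32 = 0.05728 m/d → t_B = 424/0.05728 = 7402 d
Total t = 8354 + 7402 = 15760 d
   = 15760 / 365 = 43.2 yr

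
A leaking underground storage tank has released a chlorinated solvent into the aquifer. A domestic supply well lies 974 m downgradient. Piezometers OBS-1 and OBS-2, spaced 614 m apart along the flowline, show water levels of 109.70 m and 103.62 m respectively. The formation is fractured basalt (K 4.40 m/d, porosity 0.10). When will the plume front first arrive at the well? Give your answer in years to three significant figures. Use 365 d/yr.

6.12 years

Hydraulic gradient i = (109.70 − 103.62) / 614 = 6.08 / 614 = 0.009902
Specific discharge q = 4.40 × 0.009902 = 0.04357 m/d
v = Ki/n = 4.40·0.009902/0.10 = 0.4357 m/d
t = L / v = 974 / 0.4357 = 2235 d
   = 2235 / 365 = 6.12 yr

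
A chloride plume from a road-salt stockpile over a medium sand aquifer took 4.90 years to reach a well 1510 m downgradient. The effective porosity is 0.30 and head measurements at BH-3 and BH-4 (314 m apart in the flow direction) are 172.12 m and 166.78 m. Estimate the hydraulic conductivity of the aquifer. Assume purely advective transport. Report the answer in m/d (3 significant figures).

14.9 m/d

Hydraulic gradient i = (172.12 − 166.78) / 314 = 5.34 / 314 = 0.01701
t = 4.90 years = 1789 d
v = L / t = 1510 / 1789 = 0.8443 m/d
K = v · n / i = 0.8443 × 0.30 / 0.01701 = 14.9 m/d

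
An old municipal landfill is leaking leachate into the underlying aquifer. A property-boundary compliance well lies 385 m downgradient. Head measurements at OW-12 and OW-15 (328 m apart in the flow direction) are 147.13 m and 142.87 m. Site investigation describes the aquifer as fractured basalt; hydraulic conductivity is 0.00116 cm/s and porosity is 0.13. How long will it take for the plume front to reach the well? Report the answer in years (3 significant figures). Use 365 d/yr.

Hydraulic gradient i = (147.13 − 142.87) / 328 = 4.26 / 328 = 0.01299
K = 0.00116 cm/s × 864 = 1.002 m/d
Darcy flux q = K·i = 1.002 × 0.01299 = 0.01302 m/d
v_s = q/n_e = 0.01302/0.13 = 0.1001 m/d
t = L / v = 385 / 0.1001 = 3845 d
   = 3845 / 365 = 10.5 yr

10.5 years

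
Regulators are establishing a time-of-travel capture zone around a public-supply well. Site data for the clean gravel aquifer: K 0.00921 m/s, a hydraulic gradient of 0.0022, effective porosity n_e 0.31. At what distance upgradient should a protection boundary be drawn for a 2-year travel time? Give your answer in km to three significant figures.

4.12 km

K = 0.00921 m/s × 86400 s/d = 795.7 m/d
Specific discharge q = 795.7 × 0.0022 = 1.751 m/d
v_s = q/n_e = 1.751/0.31 = 5.647 m/d
T = 2 yr × 365 = 730 d
L = v × T = 5.647 × 730 = 4122 m
   = 4.12 km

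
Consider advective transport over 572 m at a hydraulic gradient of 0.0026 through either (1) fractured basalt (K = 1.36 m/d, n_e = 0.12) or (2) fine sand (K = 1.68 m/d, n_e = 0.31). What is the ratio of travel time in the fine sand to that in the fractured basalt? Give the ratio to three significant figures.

Unit 1 (fractured basalt): v = 1.36×0.0026/0.12 = 0.02947 m/d, t = 572/0.02947 = 19410 d
Unit 2 (fine sand): v = 1.68×0.0026/0.31 = 0.01409 m/d, t = 572/0.01409 = 40600 d
t(fine sand) / t(fractured basalt) = 40600/19410 = 2.09

2.09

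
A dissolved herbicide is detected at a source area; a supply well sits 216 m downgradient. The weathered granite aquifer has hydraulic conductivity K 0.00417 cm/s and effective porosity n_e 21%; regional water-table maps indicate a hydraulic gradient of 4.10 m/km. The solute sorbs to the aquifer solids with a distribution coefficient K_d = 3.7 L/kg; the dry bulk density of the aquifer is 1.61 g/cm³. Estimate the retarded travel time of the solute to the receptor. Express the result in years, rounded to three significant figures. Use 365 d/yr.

247 years

K = 0.00417 cm/s × 864 = 3.603 m/d
Darcy flux q = K·i = 3.603 × 0.0041 = 0.01477 m/d
v = Ki/n = 3.603·0.0041/0.21 = 0.07034 m/d
Retardation R = 1 + ρ_b·K_d/n = 1 + 1.61×3.7/0.21 = 29.37
Contaminant velocity v_c = v/R = 0.07034/29.37 = 0.002395 m/d
t = L/v_c = 216/0.002395 = 90180 d
   = 90180/365 = 247 yr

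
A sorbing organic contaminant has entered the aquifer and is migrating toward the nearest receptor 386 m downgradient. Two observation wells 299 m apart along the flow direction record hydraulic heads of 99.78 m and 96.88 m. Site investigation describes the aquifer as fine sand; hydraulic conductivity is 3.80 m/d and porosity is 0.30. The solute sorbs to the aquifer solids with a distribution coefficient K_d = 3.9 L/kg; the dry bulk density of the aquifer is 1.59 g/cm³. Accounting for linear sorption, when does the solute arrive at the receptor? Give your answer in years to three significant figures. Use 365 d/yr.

187 years

Hydraulic gradient i = (99.78 − 96.88) / 299 = 2.90 / 299 = 0.009699
q = Ki = 3.80 × 0.009699 = 0.03686 m/d
v_s = q/n_e = 0.03686/0.30 = 0.1229 m/d
Retardation R = 1 + ρ_b·K_d/n = 1 + 1.59×3.9/0.30 = 21.67
Contaminant velocity v_c = v/R = 0.1229/21.67 = 0.005669 m/d
t = L/v_c = 386/0.005669 = 68090 d
   = 68090/365 = 187 yr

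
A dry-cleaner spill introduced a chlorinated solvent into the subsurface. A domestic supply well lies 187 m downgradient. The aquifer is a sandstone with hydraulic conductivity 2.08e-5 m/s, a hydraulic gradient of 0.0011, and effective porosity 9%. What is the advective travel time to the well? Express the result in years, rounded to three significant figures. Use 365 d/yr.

23.3 years

K = 2.08e-5 m/s × 86400 s/d = 1.797 m/d
q = Ki = 1.797 × 0.0011 = 0.001977 m/d
v = Ki/n = 1.797·0.0011/0.09 = 0.02196 m/d
t = L / v = 187 / 0.02196 = 8514 d
   = 8514 / 365 = 23.3 yr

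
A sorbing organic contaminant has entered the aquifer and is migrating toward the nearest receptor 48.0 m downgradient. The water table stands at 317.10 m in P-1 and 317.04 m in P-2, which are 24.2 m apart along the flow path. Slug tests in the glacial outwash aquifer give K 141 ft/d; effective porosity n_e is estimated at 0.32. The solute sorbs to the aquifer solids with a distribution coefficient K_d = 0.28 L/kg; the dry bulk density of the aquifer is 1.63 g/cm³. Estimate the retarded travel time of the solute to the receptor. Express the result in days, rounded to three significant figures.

350 days

Hydraulic gradient i = (317.10 − 317.04) / 24.2 = 0.06 / 24.2 = 0.002479
K = 141 ft/d × 0.3048 = 42.98 m/d
Specific discharge q = 42.98 × 0.002479 = 0.1066 m/d
v_s = q/n_e = 0.1066/0.32 = 0.3330 m/d
Retardation R = 1 + ρ_b·K_d/n = 1 + 1.63×0.28/0.32 = 2.426
Contaminant velocity v_c = v/R = 0.3330/2.426 = 0.1372 m/d
t = L/v_c = 48.0/0.1372 = 349.7 d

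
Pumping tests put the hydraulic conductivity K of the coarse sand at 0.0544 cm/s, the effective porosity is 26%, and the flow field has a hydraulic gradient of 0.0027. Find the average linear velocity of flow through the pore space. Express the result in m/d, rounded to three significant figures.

K = 0.0544 cm/s × 864 = 47.00 m/d
q = Ki = 47.00 × 0.0027 = 0.1269 m/d
Average linear velocity = 0.1269 / 0.26 = 0.4881 m/d

0.488 m/d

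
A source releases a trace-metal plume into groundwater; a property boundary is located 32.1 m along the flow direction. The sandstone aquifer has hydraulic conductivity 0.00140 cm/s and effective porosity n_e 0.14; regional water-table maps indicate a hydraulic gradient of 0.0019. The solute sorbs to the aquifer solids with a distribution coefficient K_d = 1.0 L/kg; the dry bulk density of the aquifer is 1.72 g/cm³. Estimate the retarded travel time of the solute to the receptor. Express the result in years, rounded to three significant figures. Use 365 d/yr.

K = 0.00140 cm/s × 864 = 1.210 m/d
Darcy flux q = K·i = 1.210 × 0.0019 = 0.002298 m/d
v = Ki/n = 1.210·0.0019/0.14 = 0.01642 m/d
Retardation R = 1 + ρ_b·K_d/n = 1 + 1.72×1.0/0.14 = 13.29
Contaminant velocity v_c = v/R = 0.01642/13.29 = 0.001236 m/d
t = L/v_c = 32.1/0.001236 = 25980 d
   = 25980/365 = 71.2 yr

71.2 years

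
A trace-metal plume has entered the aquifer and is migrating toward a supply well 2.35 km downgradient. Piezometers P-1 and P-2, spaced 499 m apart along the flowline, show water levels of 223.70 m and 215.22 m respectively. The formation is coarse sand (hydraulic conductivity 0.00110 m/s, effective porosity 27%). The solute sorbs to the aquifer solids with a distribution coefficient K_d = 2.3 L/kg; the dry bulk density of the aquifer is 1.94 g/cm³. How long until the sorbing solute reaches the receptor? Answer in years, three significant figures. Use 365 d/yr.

18.9 years

Hydraulic gradient i = (223.70 − 215.22) / 499 = 8.48 / 499 = 0.01699
K = 0.00110 m/s × 86400 s/d = 95.04 m/d
Specific discharge q = 95.04 × 0.01699 = 1.615 m/d
v_s = q/n_e = 1.615/0.27 = 5.982 m/d
Retardation R = 1 + ρ_b·K_d/n = 1 + 1.94×2.3/0.27 = 17.53
Contaminant velocity v_c = v/R = 5.982/17.53 = 0.3413 m/d
L = 2.35 km = 2350 m
t = L/v_c = 2350/0.3413 = 6885 d
   = 6885/365 = 18.9 yr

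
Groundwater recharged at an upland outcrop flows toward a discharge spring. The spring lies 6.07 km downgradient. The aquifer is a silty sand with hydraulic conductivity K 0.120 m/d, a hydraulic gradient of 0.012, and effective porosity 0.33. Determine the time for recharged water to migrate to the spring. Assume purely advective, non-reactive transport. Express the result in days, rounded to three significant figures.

q = Ki = 0.120 × 0.012 = 0.001440 m/d
v = Ki/n = 0.120·0.012/0.33 = 0.004364 m/d
L = 6.07 km = 6070 m
t = L / v = 6070 / 0.004364 = 1.391e6 d

1.39e6 days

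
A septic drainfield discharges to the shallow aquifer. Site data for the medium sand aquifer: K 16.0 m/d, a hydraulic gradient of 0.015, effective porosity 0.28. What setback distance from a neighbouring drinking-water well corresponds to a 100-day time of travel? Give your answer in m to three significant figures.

Darcy flux q = K·i = 16.0 × 0.015 = 0.2400 m/d
Seepage velocity v = q / n = 0.2400 / 0.28 = 0.8571 m/d
L = v × T = 0.8571 × 100 = 85.71 m

85.7 m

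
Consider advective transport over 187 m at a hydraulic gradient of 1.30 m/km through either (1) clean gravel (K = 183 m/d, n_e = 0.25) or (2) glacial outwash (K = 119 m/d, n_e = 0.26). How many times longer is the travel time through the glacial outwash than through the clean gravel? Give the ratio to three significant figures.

1.60

Unit 1 (clean gravel): v = 183×0.0013/0.25 = 0.9516 m/d, t = 187/0.9516 = 196.5 d
Unit 2 (glacial outwash): v = 119×0.0013/0.26 = 0.5950 m/d, t = 187/0.5950 = 314.3 d
t(glacial outwash) / t(clean gravel) = 314.3/196.5 = 1.60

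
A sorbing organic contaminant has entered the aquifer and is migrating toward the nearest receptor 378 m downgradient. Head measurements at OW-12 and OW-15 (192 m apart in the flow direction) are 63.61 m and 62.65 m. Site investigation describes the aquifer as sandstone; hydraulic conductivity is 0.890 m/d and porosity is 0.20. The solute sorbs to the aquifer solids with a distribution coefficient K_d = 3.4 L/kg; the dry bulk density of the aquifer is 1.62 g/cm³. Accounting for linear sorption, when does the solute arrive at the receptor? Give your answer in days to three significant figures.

Hydraulic gradient i = (63.61 − 62.65) / 192 = 0.96 / 192 = 0.005000
q = Ki = 0.890 × 0.005000 = 0.004450 m/d
Seepage velocity v = q / n = 0.004450 / 0.20 = 0.02225 m/d
Retardation R = 1 + ρ_b·K_d/n = 1 + 1.62×3.4/0.20 = 28.54
Contaminant velocity v_c = v/R = 0.02225/28.54 = 7.796e-4 m/d
t = L/v_c = 378/7.796e-4 = 484900 d

485000 days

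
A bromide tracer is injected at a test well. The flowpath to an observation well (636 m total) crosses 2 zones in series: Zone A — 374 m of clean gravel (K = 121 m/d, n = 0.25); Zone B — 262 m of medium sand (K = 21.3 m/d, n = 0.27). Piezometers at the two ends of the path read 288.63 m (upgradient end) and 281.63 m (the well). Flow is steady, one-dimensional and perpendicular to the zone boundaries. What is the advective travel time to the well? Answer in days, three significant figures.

Total head drop ΔH = 288.63 − 281.63 = 7.00 m
Continuity: the same q passes through each zone, so ΔH = q·Σ(L_j/K_j) — the zones act as resistances in series.
Σ(L/K) = 374/121 + 262/21.3 = 3.091 + 12.30 = 15.39 d
q = ΔH / Σ(L/K) = 7.00 / 15.39 = 0.4548 m/d (same in every zone)
Zone A: v = q/n = 0.4548/0.25 = 1.819 m/d → t_A = 374/1.819 = 205.6 d
Zone B: v = q/n = 0.4548/0.27 = 1.684 m/d → t_B = 262/1.684 = 155.5 d
Total t = 205.6 + 155.5 = 361.1 d

361 days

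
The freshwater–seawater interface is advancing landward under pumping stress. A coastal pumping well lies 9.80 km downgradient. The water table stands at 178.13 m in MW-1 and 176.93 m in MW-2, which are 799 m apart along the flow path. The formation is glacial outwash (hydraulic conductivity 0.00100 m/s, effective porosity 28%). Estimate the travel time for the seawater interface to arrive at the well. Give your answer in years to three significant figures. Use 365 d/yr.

57.9 years

Hydraulic gradient i = (178.13 − 176.93) / 799 = 1.20 / 799 = 0.001502
K = 0.00100 m/s × 86400 s/d = 86.40 m/d
Specific discharge q = 86.40 × 0.001502 = 0.1298 m/d
Average linear velocity = 0.1298 / 0.28 = 0.4634 m/d
L = 9.80 km = 9800 m
t = L / v = 9800 / 0.4634 = 21150 d
   = 21150 / 365 = 57.9 yr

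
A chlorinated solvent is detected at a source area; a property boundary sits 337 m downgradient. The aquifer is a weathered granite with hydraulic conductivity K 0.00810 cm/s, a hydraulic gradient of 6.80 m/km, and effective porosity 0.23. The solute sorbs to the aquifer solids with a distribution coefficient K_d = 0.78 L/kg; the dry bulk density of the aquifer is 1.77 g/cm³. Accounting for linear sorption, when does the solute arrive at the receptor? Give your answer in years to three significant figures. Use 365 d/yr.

K = 0.00810 cm/s × 864 = 6.998 m/d
Specific discharge q = 6.998 × 0.0068 = 0.04759 m/d
v_s = q/n_e = 0.04759/0.23 = 0.2069 m/d
Retardation R = 1 + ρ_b·K_d/n = 1 + 1.77×0.78/0.23 = 7.003
Contaminant velocity v_c = v/R = 0.2069/7.003 = 0.02955 m/d
t = L/v_c = 337/0.02955 = 11410 d
   = 11410/365 = 31.2 yr

31.2 years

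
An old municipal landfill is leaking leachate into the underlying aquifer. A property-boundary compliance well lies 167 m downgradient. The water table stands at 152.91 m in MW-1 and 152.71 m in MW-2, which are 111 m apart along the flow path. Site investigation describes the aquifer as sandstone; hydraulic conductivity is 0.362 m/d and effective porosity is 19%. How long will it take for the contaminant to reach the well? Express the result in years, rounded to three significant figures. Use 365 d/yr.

133 years

Hydraulic gradient i = (152.91 − 152.71) / 111 = 0.20 / 111 = 0.001802
Specific discharge q = 0.362 × 0.001802 = 6.523e-4 m/d
Seepage velocity v = q / n = 6.523e-4 / 0.19 = 0.003433 m/d
t = L / v = 167 / 0.003433 = 48650 d
   = 48650 / 365 = 133 yr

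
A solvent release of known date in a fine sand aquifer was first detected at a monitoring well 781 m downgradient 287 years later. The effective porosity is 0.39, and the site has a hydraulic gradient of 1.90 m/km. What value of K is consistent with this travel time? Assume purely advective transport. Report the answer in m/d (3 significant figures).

1.53 m/d

t = 287 years = 104800 d
v = L / t = 781 / 104800 = 0.007455 m/d
K = v · n / i = 0.007455 × 0.39 / 0.0019 = 1.53 m/d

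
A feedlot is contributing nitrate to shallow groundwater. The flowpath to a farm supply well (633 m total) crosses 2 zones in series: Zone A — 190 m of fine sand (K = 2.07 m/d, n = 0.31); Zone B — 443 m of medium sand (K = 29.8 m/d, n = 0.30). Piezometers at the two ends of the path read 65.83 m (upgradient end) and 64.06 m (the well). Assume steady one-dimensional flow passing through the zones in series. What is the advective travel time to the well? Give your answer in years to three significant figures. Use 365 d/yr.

Total head drop ΔH = 65.83 − 64.06 = 1.77 m
Steady 1-D flow in series ⇒ the Darcy flux q is identical in every zone and the zone head losses add (resistances L/K in series).
Σ(L/K) = 190/2.07 + 443/29.8 = 91.79 + 14.87 = 106.7 d
q = ΔH / Σ(L/K) = 1.77 / 106.7 = 0.01660 m/d (same in every zone)
Zone A: v = q/n = 0.01660/0.31 = 0.05353 m/d → t_A = 190/0.05353 = 3549 d
Zone B: v = q/n = 0.01660/0.30 = 0.05532 m/d → t_B = 443/0.05532 = 8008 d
Total t = 3549 + 8008 = 11560 d
   = 11560 / 365 = 31.7 yr

31.7 years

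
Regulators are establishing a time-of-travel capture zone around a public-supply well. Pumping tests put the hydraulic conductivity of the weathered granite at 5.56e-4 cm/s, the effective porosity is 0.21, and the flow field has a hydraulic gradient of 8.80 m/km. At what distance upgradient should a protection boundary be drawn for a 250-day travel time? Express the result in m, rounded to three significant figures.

K = 5.56e-4 cm/s × 864 = 0.4804 m/d
Specific discharge q = 0.4804 × 0.0088 = 0.004227 m/d
v = Ki/n = 0.4804·0.0088/0.21 = 0.02013 m/d
L = v × T = 0.02013 × 250 = 5.033 m

5.03 m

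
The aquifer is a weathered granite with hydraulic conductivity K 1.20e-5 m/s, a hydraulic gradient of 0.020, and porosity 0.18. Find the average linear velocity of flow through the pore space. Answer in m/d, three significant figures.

0.115 m/d

K = 1.20e-5 m/s × 86400 s/d = 1.037 m/d
Specific discharge q = 1.037 × 0.020 = 0.02074 m/d
Seepage velocity v = q / n = 0.02074 / 0.18 = 0.1152 m/d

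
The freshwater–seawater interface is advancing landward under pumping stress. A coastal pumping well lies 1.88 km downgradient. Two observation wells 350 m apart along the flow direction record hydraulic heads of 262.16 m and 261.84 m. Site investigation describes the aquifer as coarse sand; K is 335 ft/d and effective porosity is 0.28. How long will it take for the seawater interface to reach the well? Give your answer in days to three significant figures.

5640 days

Hydraulic gradient i = (262.16 − 261.84) / 350 = 0.32 / 350 = 9.143e-4
K = 335 ft/d × 0.3048 = 102.1 m/d
Darcy flux q = K·i = 102.1 × 9.143e-4 = 0.09336 m/d
v = Ki/n = 102.1·9.143e-4/0.28 = 0.3334 m/d
L = 1.88 km = 1880 m
t = L / v = 1880 / 0.3334 = 5639 d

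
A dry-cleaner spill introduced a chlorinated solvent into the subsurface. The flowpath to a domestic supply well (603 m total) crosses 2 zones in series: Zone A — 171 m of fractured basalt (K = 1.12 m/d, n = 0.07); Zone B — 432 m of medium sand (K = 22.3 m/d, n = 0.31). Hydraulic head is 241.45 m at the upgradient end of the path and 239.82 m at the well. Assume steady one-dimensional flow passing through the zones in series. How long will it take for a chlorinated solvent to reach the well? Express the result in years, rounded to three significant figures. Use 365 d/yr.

Total head drop ΔH = 241.45 − 239.82 = 1.63 m
Steady 1-D flow in series ⇒ the Darcy flux q is identical in every zone and the zone head losses add (resistances L/K in series).
Σ(L/K) = 171/1.12 + 432/22.3 = 152.7 + 19.37 = 172.1 d
q = ΔH / Σ(L/K) = 1.63 / 172.1 = 0.009474 m/d (same in every zone)
Zone A: v = q/n = 0.009474/0.07 = 0.1353 m/d → t_A = 171/0.1353 = 1263 d
Zone B: v = q/n = 0.009474/0.31 = 0.03056 m/d → t_B = 432/0.03056 = 14140 d
Total t = 1263 + 14140 = 15400 d
   = 15400 / 365 = 42.2 yr

42.2 years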